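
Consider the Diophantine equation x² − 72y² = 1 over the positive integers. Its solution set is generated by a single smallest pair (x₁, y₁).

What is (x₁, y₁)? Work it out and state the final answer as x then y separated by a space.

17 2

d=72: √d = [8; 2,16] (ℓ=2, even), read p_1/q_1
k=0  a_k=8  p_k/q_k = 8/1
k=1  a_k=2  p_k/q_k = 17/2
→ (17, 2).  Check: 17²=289, 72·2²=288, difference 1.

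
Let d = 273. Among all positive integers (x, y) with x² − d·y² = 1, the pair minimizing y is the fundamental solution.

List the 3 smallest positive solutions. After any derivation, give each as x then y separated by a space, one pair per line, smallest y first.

727 44
1057057 63976
1536960151 93021060

d=273: √d = [16; 1,1,10,1,1,32] (ℓ=6, even), read p_5/q_5
i=0: a=16 ⇒ p=16, q=1
…
i=4: a=1 ⇒ p=380, q=23
i=5: a=1 ⇒ p=727, q=44
fundamental: x₁=727, y₁=44  (since 528529 − 273·1936 = 1)
k=2:  x_2 = 727·727+273·44·44 = 1057057,  y_2 = 727·44+44·727 = 63976
k=3:  x_3 = 727·1057057+273·44·63976 = 1536960151,  y_3 = 727·63976+44·1057057 = 93021060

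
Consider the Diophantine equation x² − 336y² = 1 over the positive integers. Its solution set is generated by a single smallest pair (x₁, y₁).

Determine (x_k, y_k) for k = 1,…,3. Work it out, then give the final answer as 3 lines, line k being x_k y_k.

55 3
6049 330
665335 36297

√336 = [18; 3,36, …], period ℓ=2 (even) → k=1
i=0: a=18 ⇒ p=18, q=1
i=1: a=3 ⇒ p=55, q=3
→ (55, 3).  Check: 55²=3025, 336·3²=3024, difference 1.
(55+3√336)^2 = 6049 + 330√336
(55+3√336)^3 = 665335 + 36297√336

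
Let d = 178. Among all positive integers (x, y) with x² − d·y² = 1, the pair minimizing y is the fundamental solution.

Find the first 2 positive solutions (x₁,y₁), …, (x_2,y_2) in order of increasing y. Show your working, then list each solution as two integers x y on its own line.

[13; 2,1,12,1,2,26] for √178; ℓ=6 ⇒ convergent index 5
k=0  a_k=13  p_k/q_k = 13/1
…
k=2  a_k=1  p_k/q_k = 40/3
…
k=4  a_k=1  p_k/q_k = 547/41
k=5  a_k=2  p_k/q_k = 1601/120
fundamental: x₁=1601, y₁=120  (since 2563201 − 178·14400 = 1)
(x_2, y_2) = (1601·1601 + 178·120·120, 1601·120 + 120·1601) = (5126401, 384240)

1601 120
5126401 384240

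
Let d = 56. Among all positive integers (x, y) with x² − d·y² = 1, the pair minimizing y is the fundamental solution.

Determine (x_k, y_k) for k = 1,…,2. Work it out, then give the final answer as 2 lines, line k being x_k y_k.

√56 = [7; 2,14, …], period ℓ=2 (even) → k=1
a_0=7:  p_0=7·1+0=7,  q_0=7·0+1=1
a_1=2:  p_1=2·7+1=15,  q_1=2·1+0=2
fundamental: x₁=15, y₁=2  (since 225 − 56·4 = 1)
k=2:  x_2 = 15·15+56·2·2 = 449,  y_2 = 15·2+2·15 = 60

15 2
449 60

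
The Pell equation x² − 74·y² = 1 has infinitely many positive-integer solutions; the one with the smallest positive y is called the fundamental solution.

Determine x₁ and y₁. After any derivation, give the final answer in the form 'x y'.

3699 430

√74 → a₀=8, period (1,1,1,1,16); ℓ=5 odd so k=9
k=0  a_k=8  p_k/q_k = 8/1
…
k=3  a_k=1  p_k/q_k = 26/3
k=4  a_k=1  p_k/q_k = 43/5
…
k=7  a_k=1  p_k/q_k = 1471/171
k=8  a_k=1  p_k/q_k = 2228/259
k=9  a_k=1  p_k/q_k = 3699/430
(x₁, y₁) = (3699, 430);  3699² − 74·430² = 1 ✓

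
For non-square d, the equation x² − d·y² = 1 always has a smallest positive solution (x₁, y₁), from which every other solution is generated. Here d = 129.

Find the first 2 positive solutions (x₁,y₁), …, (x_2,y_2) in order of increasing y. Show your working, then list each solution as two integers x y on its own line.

√129 = [11; 2,1,3,1,6,1,3,1,2,22, …], period ℓ=10 (even) → k=9
step 0: (11, 1)  from 11·(1,0) + (0,1)
…
step 3: (125, 11)  from 3·(34,3) + (23,2)
…
step 5: (1079, 95)  from 6·(159,14) + (125,11)
…
step 7: (4793, 422)  from 3·(1238,109) + (1079,95)
step 8: (6031, 531)  from 1·(4793,422) + (1238,109)
step 9: (16855, 1484)  from 2·(6031,531) + (4793,422)
fundamental: x₁=16855, y₁=1484  (since 284091025 − 129·2202256 = 1)
n=2: (16855,1484)∘(16855,1484) = (16855·16855+129·1484·1484, 16855·1484+1484·16855) = (568182049,50025640)

16855 1484
568182049 50025640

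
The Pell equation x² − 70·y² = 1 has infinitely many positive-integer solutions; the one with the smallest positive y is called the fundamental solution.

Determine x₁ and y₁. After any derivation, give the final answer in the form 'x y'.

d=70: √d = [8; 2,1,2,1,2,16] (ℓ=6, even), read p_5/q_5
i=0: a=8 ⇒ p=8, q=1
…
i=2: a=1 ⇒ p=25, q=3
…
i=4: a=1 ⇒ p=92, q=11
i=5: a=2 ⇒ p=251, q=30
(x₁, y₁) = (251, 30);  251² − 70·30² = 1 ✓

251 30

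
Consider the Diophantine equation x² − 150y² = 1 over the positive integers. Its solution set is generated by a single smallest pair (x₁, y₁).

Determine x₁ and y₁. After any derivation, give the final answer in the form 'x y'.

[12; 4,24] for √150; ℓ=2 ⇒ convergent index 1
step 0: (12, 1)  from 12·(1,0) + (0,1)
step 1: (49, 4)  from 4·(12,1) + (1,0)
fundamental: x₁=49, y₁=4  (since 2401 − 150·16 = 1)

49 4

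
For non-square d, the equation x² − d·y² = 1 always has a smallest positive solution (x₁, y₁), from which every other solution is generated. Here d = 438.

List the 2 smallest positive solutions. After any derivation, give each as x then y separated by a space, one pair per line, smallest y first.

√438 = [20; 1,12,1,40, …], period ℓ=4 (even) → k=3
a_0=20:  p_0=20·1+0=20,  q_0=20·0+1=1
a_1=1:  p_1=1·20+1=21,  q_1=1·1+0=1
a_2=12:  p_2=12·21+20=272,  q_2=12·1+1=13
a_3=1:  p_3=1·272+21=293,  q_3=1·13+1=14
→ (293, 14).  Check: 293²=85849, 438·14²=85848, difference 1.
n=2: (293,14)∘(293,14) = (293·293+438·14·14, 293·14+14·293) = (171697,8204)

293 14
171697 8204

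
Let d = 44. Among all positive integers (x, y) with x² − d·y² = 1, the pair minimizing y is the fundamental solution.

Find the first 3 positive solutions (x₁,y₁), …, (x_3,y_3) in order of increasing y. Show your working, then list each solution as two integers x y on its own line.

√44 → a₀=6, period (1,1,1,2,1,1,1,12); ℓ=8 even so k=7
k=0  a_k=6  p_k/q_k = 6/1
…
k=3  a_k=1  p_k/q_k = 20/3
…
k=6  a_k=1  p_k/q_k = 126/19
k=7  a_k=1  p_k/q_k = 199/30
fundamental: x₁=199, y₁=30  (since 39601 − 44·900 = 1)
n=2: (199,30)∘(199,30) = (199·199+44·30·30, 199·30+30·199) = (79201,11940)
n=3: (79201,11940)∘(199,30) = (199·79201+44·30·11940, 199·11940+30·79201) = (31521799,4752090)

199 30
79201 11940
31521799 4752090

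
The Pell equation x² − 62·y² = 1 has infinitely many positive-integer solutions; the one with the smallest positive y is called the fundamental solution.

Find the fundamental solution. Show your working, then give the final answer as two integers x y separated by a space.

63 8

√62 → a₀=7, period (1,6,1,14); ℓ=4 even so k=3
step 0: (7, 1)  from 7·(1,0) + (0,1)
step 1: (8, 1)  from 1·(7,1) + (1,0)
step 2: (55, 7)  from 6·(8,1) + (7,1)
step 3: (63, 8)  from 1·(55,7) + (8,1)
(x₁, y₁) = (63, 8);  63² − 62·8² = 1 ✓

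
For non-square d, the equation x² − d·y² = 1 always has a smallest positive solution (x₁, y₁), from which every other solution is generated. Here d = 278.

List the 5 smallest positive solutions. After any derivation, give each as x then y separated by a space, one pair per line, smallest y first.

[16; 1,2,16,2,1,32] for √278; ℓ=6 ⇒ convergent index 5
step 0: (16, 1)  from 16·(1,0) + (0,1)
…
step 3: (817, 49)  from 16·(50,3) + (17,1)
step 4: (1684, 101)  from 2·(817,49) + (50,3)
step 5: (2501, 150)  from 1·(1684,101) + (817,49)
fundamental: x₁=2501, y₁=150  (since 6255001 − 278·22500 = 1)
k=2:  x_2 = 2501·2501+278·150·150 = 12510001,  y_2 = 2501·150+150·2501 = 750300
k=3:  x_3 = 2501·12510001+278·150·750300 = 62575022501,  y_3 = 2501·750300+150·12510001 = 3753000450
k=4:  x_4 = 2501·62575022501+278·150·3753000450 = 313000250040001,  y_4 = 2501·3753000450+150·62575022501 = 18772507500600
k=5:  x_5 = 2501·313000250040001+278·150·18772507500600 = 1565627188125062501,  y_5 = 2501·18772507500600+150·313000250040001 = 93900078765000750

2501 150
12510001 750300
62575022501 3753000450
313000250040001 18772507500600
1565627188125062501 93900078765000750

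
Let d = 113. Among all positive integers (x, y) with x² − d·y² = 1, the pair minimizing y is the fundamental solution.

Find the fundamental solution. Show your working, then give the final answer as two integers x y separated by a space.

√113 = [10; 1,1,1,2,2,1,1,1,20, …], period ℓ=9 (odd) → k=17
i=0: a=10 ⇒ p=10, q=1
i=1: a=1 ⇒ p=11, q=1
…
i=4: a=2 ⇒ p=85, q=8
i=5: a=2 ⇒ p=202, q=19
i=6: a=1 ⇒ p=287, q=27
…
i=8: a=1 ⇒ p=776, q=73
i=9: a=20 ⇒ p=16009, q=1506
…
i=14: a=2 ⇒ p=313483, q=29490
i=15: a=1 ⇒ p=445435, q=41903
i=16: a=1 ⇒ p=758918, q=71393
i=17: a=1 ⇒ p=1204353, q=113296
fundamental: x₁=1204353, y₁=113296  (since 1450466148609 − 113·12835983616 = 1)

1204353 113296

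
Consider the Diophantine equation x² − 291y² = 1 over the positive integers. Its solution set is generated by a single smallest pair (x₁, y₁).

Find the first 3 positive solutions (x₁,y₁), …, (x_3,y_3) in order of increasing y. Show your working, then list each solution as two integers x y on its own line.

290 17
168199 9860
97555130 5718783

d=291: √d = [17; 17,34] (ℓ=2, even), read p_1/q_1
step 0: (17, 1)  from 17·(1,0) + (0,1)
step 1: (290, 17)  from 17·(17,1) + (1,0)
fundamental: x₁=290, y₁=17  (since 84100 − 291·289 = 1)
k=2:  x_2 = 290·290+291·17·17 = 168199,  y_2 = 290·17+17·290 = 9860
k=3:  x_3 = 290·168199+291·17·9860 = 97555130,  y_3 = 290·9860+17·168199 = 5718783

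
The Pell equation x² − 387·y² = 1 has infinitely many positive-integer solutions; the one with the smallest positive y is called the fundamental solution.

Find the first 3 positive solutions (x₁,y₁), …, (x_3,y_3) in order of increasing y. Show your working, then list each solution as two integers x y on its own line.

3482 177
24248647 1232628
168867574226 8584021215

√387 = [19; 1,2,19,2,1,38, …], period ℓ=6 (even) → k=5
k=0  a_k=19  p_k/q_k = 19/1
…
k=3  a_k=19  p_k/q_k = 1141/58
k=4  a_k=2  p_k/q_k = 2341/119
k=5  a_k=1  p_k/q_k = 3482/177
fundamental: x₁=3482, y₁=177  (since 12124324 − 387·31329 = 1)
(3482+177√387)^2 = 24248647 + 1232628√387
(3482+177√387)^3 = 168867574226 + 8584021215√387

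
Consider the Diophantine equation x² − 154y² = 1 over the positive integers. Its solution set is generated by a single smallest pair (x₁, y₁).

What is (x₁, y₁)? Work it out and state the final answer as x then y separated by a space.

21295 1716

d=154: √d = [12; 2,2,3,1,2,1,3,2,2,24] (ℓ=10, even), read p_9/q_9
a_0=12:  p_0=12·1+0=12,  q_0=12·0+1=1
…
a_7=3:  p_7=3·1030+757=3847,  q_7=3·83+61=310
a_8=2:  p_8=2·3847+1030=8724,  q_8=2·310+83=703
a_9=2:  p_9=2·8724+3847=21295,  q_9=2·703+310=1716
→ (21295, 1716).  Check: 21295²=453477025, 154·1716²=453477024, difference 1.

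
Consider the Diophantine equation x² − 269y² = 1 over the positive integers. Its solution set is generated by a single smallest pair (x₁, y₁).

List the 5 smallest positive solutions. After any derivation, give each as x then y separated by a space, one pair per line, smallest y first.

[16; 2,2,32] for √269; ℓ=3 ⇒ convergent index 5
step 0: (16, 1)  from 16·(1,0) + (0,1)
…
step 3: (2657, 162)  from 32·(82,5) + (33,2)
step 4: (5396, 329)  from 2·(2657,162) + (82,5)
step 5: (13449, 820)  from 2·(5396,329) + (2657,162)
fundamental: x₁=13449, y₁=820  (since 180875601 − 269·672400 = 1)
(x_2, y_2) = (13449·13449 + 269·820·820, 13449·820 + 820·13449) = (361751201, 22056360)
(x_3, y_3) = (13449·361751201 + 269·820·22056360, 13449·22056360 + 820·361751201) = (9730383791049, 593271970460)
(x_4, y_4) = (13449·9730383791049 + 269·820·593271970460, 13449·593271970460 + 820·9730383791049) = (261727862849884801, 15957829439376720)
(x_5, y_5) = (13449·261727862849884801 + 269·820·15957829439376720, 13449·15957829439376720 + 820·261727862849884801) = (7039956045205817586249, 429233695667083044100)

13449 820
361751201 22056360
9730383791049 593271970460
261727862849884801 15957829439376720
7039956045205817586249 429233695667083044100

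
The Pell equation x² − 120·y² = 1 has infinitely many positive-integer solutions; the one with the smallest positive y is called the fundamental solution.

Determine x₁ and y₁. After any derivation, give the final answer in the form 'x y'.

[10; 1,20] for √120; ℓ=2 ⇒ convergent index 1
k=0  a_k=10  p_k/q_k = 10/1
k=1  a_k=1  p_k/q_k = 11/1
(x₁, y₁) = (11, 1);  11² − 120·1² = 1 ✓

11 1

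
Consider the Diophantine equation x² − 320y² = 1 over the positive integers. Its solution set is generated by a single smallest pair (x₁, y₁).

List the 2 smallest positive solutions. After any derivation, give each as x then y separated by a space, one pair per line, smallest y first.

161 9
51841 2898

√320 → a₀=17, period (1,7,1,34); ℓ=4 even so k=3
i=0: a=17 ⇒ p=17, q=1
i=1: a=1 ⇒ p=18, q=1
i=2: a=7 ⇒ p=143, q=8
i=3: a=1 ⇒ p=161, q=9
fundamental: x₁=161, y₁=9  (since 25921 − 320·81 = 1)
(161+9√320)^2 = 51841 + 2898√320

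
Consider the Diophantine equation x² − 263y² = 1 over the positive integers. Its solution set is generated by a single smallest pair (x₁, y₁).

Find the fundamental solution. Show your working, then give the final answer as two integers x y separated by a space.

139128 8579

√263 = [16; 4,1,1,1,1,15,1,1,1,1,4,32, …], period ℓ=12 (even) → k=11
step 0: (16, 1)  from 16·(1,0) + (0,1)
step 1: (65, 4)  from 4·(16,1) + (1,0)
…
step 3: (146, 9)  from 1·(81,5) + (65,4)
…
step 8: (12017, 741)  from 1·(6195,382) + (5822,359)
step 9: (18212, 1123)  from 1·(12017,741) + (6195,382)
step 10: (30229, 1864)  from 1·(18212,1123) + (12017,741)
step 11: (139128, 8579)  from 4·(30229,1864) + (18212,1123)
→ (139128, 8579).  Check: 139128²=19356600384, 263·8579²=19356600383, difference 1.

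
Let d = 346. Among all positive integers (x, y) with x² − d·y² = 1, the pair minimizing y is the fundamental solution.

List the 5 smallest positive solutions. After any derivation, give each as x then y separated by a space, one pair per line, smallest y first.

17299 930
598510801 32176140
20707276675699 1113230090790
716430357827323201 38515534648976280
24787057499402451432499 1332560466672051244650

√346 → a₀=18, period (1,1,1,1,36); ℓ=5 odd so k=9
k=0  a_k=18  p_k/q_k = 18/1
k=1  a_k=1  p_k/q_k = 19/1
…
k=5  a_k=36  p_k/q_k = 3404/183
…
k=7  a_k=1  p_k/q_k = 6901/371
k=8  a_k=1  p_k/q_k = 10398/559
k=9  a_k=1  p_k/q_k = 17299/930
(x₁, y₁) = (17299, 930);  17299² − 346·930² = 1 ✓
(17299+930√346)^2 = 598510801 + 32176140√346
(17299+930√346)^3 = 20707276675699 + 1113230090790√346
(17299+930√346)^4 = 716430357827323201 + 38515534648976280√346
(17299+930√346)^5 = 24787057499402451432499 + 1332560466672051244650√346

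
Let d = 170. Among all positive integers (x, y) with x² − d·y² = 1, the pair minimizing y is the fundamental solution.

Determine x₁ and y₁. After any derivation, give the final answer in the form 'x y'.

339 26

√170 = [13; 26, …], period ℓ=1 (odd) → k=1
k=0  a_k=13  p_k/q_k = 13/1
k=1  a_k=26  p_k/q_k = 339/26
fundamental: x₁=339, y₁=26  (since 114921 − 170·676 = 1)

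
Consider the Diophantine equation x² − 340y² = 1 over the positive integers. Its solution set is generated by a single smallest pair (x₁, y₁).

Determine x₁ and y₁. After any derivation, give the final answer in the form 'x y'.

285769 15498

d=340: √d = [18; 2,3,1,1,1,…,3,2,36] (ℓ=14, even), read p_13/q_13
a_0=18:  p_0=18·1+0=18,  q_0=18·0+1=1
…
a_2=3:  p_2=3·37+18=129,  q_2=3·2+1=7
…
a_8=1:  p_8=1·6509+756=7265,  q_8=1·353+41=394
…
a_10=1:  p_10=1·13774+7265=21039,  q_10=1·747+394=1141
…
a_12=3:  p_12=3·34813+21039=125478,  q_12=3·1888+1141=6805
a_13=2:  p_13=2·125478+34813=285769,  q_13=2·6805+1888=15498
(x₁, y₁) = (285769, 15498);  285769² − 340·15498² = 1 ✓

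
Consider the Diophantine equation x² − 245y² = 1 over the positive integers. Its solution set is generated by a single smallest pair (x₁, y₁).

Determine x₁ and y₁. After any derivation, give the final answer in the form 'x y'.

51841 3312

[15; 1,1,1,7,6,7,1,1,1,30] for √245; ℓ=10 ⇒ convergent index 9
step 0: (15, 1)  from 15·(1,0) + (0,1)
…
step 3: (47, 3)  from 1·(31,2) + (16,1)
step 4: (360, 23)  from 7·(47,3) + (31,2)
step 5: (2207, 141)  from 6·(360,23) + (47,3)
…
step 8: (33825, 2161)  from 1·(18016,1151) + (15809,1010)
step 9: (51841, 3312)  from 1·(33825,2161) + (18016,1151)
fundamental: x₁=51841, y₁=3312  (since 2687489281 − 245·10969344 = 1)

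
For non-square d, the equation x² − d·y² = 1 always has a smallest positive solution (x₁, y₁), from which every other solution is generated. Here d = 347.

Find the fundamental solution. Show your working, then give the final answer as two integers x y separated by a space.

√347 = [18; 1,1,1,2,4,…,1,1,36, …], period ℓ=14 (even) → k=13
k=0  a_k=18  p_k/q_k = 18/1
k=1  a_k=1  p_k/q_k = 19/1
k=2  a_k=1  p_k/q_k = 37/2
k=3  a_k=1  p_k/q_k = 56/3
k=4  a_k=2  p_k/q_k = 149/8
k=5  a_k=4  p_k/q_k = 652/35
k=6  a_k=1  p_k/q_k = 801/43
k=7  a_k=17  p_k/q_k = 14269/766
k=8  a_k=1  p_k/q_k = 15070/809
…
k=12  a_k=1  p_k/q_k = 402885/21628
k=13  a_k=1  p_k/q_k = 641602/34443
fundamental: x₁=641602, y₁=34443  (since 411653126404 − 347·1186320249 = 1)

641602 34443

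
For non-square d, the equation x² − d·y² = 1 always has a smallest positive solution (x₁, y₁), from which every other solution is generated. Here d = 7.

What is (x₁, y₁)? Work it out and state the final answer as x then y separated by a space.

√7 → a₀=2, period (1,1,1,4); ℓ=4 even so k=3
i=0: a=2 ⇒ p=2, q=1
…
i=2: a=1 ⇒ p=5, q=2
i=3: a=1 ⇒ p=8, q=3
→ (8, 3).  Check: 8²=64, 7·3²=63, difference 1.

8 3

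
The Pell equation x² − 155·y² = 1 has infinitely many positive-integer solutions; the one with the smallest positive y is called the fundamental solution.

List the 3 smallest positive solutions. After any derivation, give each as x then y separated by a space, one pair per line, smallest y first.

d=155: √d = [12; 2,4,2,24] (ℓ=4, even), read p_3/q_3
i=0: a=12 ⇒ p=12, q=1
…
i=2: a=4 ⇒ p=112, q=9
i=3: a=2 ⇒ p=249, q=20
fundamental: x₁=249, y₁=20  (since 62001 − 155·400 = 1)
(x_2, y_2) = (249·249 + 155·20·20, 249·20 + 20·249) = (124001, 9960)
(x_3, y_3) = (249·124001 + 155·20·9960, 249·9960 + 20·124001) = (61752249, 4960060)

249 20
124001 9960
61752249 4960060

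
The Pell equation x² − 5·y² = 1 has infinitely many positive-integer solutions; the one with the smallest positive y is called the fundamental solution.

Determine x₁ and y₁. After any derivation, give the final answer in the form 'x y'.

√5 → a₀=2, period (4); ℓ=1 odd so k=1
a_0=2:  p_0=2·1+0=2,  q_0=2·0+1=1
a_1=4:  p_1=4·2+1=9,  q_1=4·1+0=4
fundamental: x₁=9, y₁=4  (since 81 − 5·16 = 1)

9 4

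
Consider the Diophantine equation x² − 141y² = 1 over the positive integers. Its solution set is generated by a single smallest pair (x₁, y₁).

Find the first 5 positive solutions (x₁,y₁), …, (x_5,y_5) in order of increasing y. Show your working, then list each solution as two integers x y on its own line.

95 8
18049 1520
3429215 288792
651532801 54868960
123787802975 10424813608

√141 = [11; 1,6,1,22, …], period ℓ=4 (even) → k=3
step 0: (11, 1)  from 11·(1,0) + (0,1)
step 1: (12, 1)  from 1·(11,1) + (1,0)
step 2: (83, 7)  from 6·(12,1) + (11,1)
step 3: (95, 8)  from 1·(83,7) + (12,1)
fundamental: x₁=95, y₁=8  (since 9025 − 141·64 = 1)
k=2:  x_2 = 95·95+141·8·8 = 18049,  y_2 = 95·8+8·95 = 1520
k=3:  x_3 = 95·18049+141·8·1520 = 3429215,  y_3 = 95·1520+8·18049 = 288792
k=4:  x_4 = 95·3429215+141·8·288792 = 651532801,  y_4 = 95·288792+8·3429215 = 54868960
k=5:  x_5 = 95·651532801+141·8·54868960 = 123787802975,  y_5 = 95·54868960+8·651532801 = 10424813608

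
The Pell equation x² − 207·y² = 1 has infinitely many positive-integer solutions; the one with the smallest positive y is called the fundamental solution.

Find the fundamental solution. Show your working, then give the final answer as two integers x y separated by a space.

1151 80

d=207: √d = [14; 2,1,1,2,1,1,2,28] (ℓ=8, even), read p_7/q_7
step 0: (14, 1)  from 14·(1,0) + (0,1)
step 1: (29, 2)  from 2·(14,1) + (1,0)
…
step 3: (72, 5)  from 1·(43,3) + (29,2)
step 4: (187, 13)  from 2·(72,5) + (43,3)
step 5: (259, 18)  from 1·(187,13) + (72,5)
step 6: (446, 31)  from 1·(259,18) + (187,13)
step 7: (1151, 80)  from 2·(446,31) + (259,18)
fundamental: x₁=1151, y₁=80  (since 1324801 − 207·6400 = 1)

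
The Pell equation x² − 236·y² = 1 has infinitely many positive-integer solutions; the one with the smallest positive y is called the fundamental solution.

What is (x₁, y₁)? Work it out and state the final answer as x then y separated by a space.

√236 → a₀=15, period (2,1,3,5,1,6,1,5,3,1,2,30); ℓ=12 even so k=11
i=0: a=15 ⇒ p=15, q=1
i=1: a=2 ⇒ p=31, q=2
i=2: a=1 ⇒ p=46, q=3
i=3: a=3 ⇒ p=169, q=11
i=4: a=5 ⇒ p=891, q=58
i=5: a=1 ⇒ p=1060, q=69
i=6: a=6 ⇒ p=7251, q=472
i=7: a=1 ⇒ p=8311, q=541
…
i=9: a=3 ⇒ p=154729, q=10072
i=10: a=1 ⇒ p=203535, q=13249
i=11: a=2 ⇒ p=561799, q=36570
(x₁, y₁) = (561799, 36570);  561799² − 236·36570² = 1 ✓

561799 36570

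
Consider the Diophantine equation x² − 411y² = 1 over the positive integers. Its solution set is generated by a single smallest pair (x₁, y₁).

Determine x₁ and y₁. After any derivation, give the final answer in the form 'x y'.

49730 2453

d=411: √d = [20; 3,1,1,1,19,1,1,1,3,40] (ℓ=10, even), read p_9/q_9
k=0  a_k=20  p_k/q_k = 20/1
k=1  a_k=3  p_k/q_k = 61/3
k=2  a_k=1  p_k/q_k = 81/4
k=3  a_k=1  p_k/q_k = 142/7
k=4  a_k=1  p_k/q_k = 223/11
k=5  a_k=19  p_k/q_k = 4379/216
k=6  a_k=1  p_k/q_k = 4602/227
k=7  a_k=1  p_k/q_k = 8981/443
k=8  a_k=1  p_k/q_k = 13583/670
k=9  a_k=3  p_k/q_k = 49730/2453
(x₁, y₁) = (49730, 2453);  49730² − 411·2453² = 1 ✓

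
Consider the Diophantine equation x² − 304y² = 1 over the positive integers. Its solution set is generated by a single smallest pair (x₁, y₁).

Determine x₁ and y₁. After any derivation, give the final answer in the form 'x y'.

57799 3315

[17; 2,3,2,1,1,1,1,1,2,3,2,34] for √304; ℓ=12 ⇒ convergent index 11
k=0  a_k=17  p_k/q_k = 17/1
k=1  a_k=2  p_k/q_k = 35/2
k=2  a_k=3  p_k/q_k = 122/7
k=3  a_k=2  p_k/q_k = 279/16
…
k=5  a_k=1  p_k/q_k = 680/39
k=6  a_k=1  p_k/q_k = 1081/62
k=7  a_k=1  p_k/q_k = 1761/101
…
k=9  a_k=2  p_k/q_k = 7445/427
k=10  a_k=3  p_k/q_k = 25177/1444
k=11  a_k=2  p_k/q_k = 57799/3315
fundamental: x₁=57799, y₁=3315  (since 3340724401 − 304·10989225 = 1)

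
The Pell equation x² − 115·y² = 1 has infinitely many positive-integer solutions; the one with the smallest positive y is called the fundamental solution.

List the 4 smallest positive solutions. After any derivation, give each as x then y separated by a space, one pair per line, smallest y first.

[10; 1,2,1,1,1,1,1,2,1,20] for √115; ℓ=10 ⇒ convergent index 9
i=0: a=10 ⇒ p=10, q=1
i=1: a=1 ⇒ p=11, q=1
…
i=3: a=1 ⇒ p=43, q=4
i=4: a=1 ⇒ p=75, q=7
i=5: a=1 ⇒ p=118, q=11
i=6: a=1 ⇒ p=193, q=18
i=7: a=1 ⇒ p=311, q=29
i=8: a=2 ⇒ p=815, q=76
i=9: a=1 ⇒ p=1126, q=105
(x₁, y₁) = (1126, 105);  1126² − 115·105² = 1 ✓
(x_2, y_2) = (1126·1126 + 115·105·105, 1126·105 + 105·1126) = (2535751, 236460)
(x_3, y_3) = (1126·2535751 + 115·105·236460, 1126·236460 + 105·2535751) = (5710510126, 532507815)
(x_4, y_4) = (1126·5710510126 + 115·105·532507815, 1126·532507815 + 105·5710510126) = (12860066268001, 1199207362920)

1126 105
2535751 236460
5710510126 532507815
12860066268001 1199207362920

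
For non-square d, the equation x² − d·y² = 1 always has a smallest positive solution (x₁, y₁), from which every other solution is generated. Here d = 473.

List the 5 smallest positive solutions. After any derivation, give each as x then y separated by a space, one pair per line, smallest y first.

√473 = [21; 1,2,1,42, …], period ℓ=4 (even) → k=3
step 0: (21, 1)  from 21·(1,0) + (0,1)
step 1: (22, 1)  from 1·(21,1) + (1,0)
step 2: (65, 3)  from 2·(22,1) + (21,1)
step 3: (87, 4)  from 1·(65,3) + (22,1)
fundamental: x₁=87, y₁=4  (since 7569 − 473·16 = 1)
n=2: (87,4)∘(87,4) = (87·87+473·4·4, 87·4+4·87) = (15137,696)
n=3: (15137,696)∘(87,4) = (87·15137+473·4·696, 87·696+4·15137) = (2633751,121100)
n=4: (2633751,121100)∘(87,4) = (87·2633751+473·4·121100, 87·121100+4·2633751) = (458257537,21070704)
n=5: (458257537,21070704)∘(87,4) = (87·458257537+473·4·21070704, 87·21070704+4·458257537) = (79734177687,3666181396)

87 4
15137 696
2633751 121100
458257537 21070704
79734177687 3666181396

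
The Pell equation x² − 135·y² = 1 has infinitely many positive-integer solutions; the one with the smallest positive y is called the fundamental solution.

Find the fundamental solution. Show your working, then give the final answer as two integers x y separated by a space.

√135 = [11; 1,1,1,1,1,1,1,22, …], period ℓ=8 (even) → k=7
i=0: a=11 ⇒ p=11, q=1
…
i=2: a=1 ⇒ p=23, q=2
i=3: a=1 ⇒ p=35, q=3
i=4: a=1 ⇒ p=58, q=5
…
i=6: a=1 ⇒ p=151, q=13
i=7: a=1 ⇒ p=244, q=21
→ (244, 21).  Check: 244²=59536, 135·21²=59535, difference 1.

244 21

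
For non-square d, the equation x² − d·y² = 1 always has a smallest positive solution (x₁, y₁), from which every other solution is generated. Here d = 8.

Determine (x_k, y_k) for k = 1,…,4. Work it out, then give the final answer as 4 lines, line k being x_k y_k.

[2; 1,4] for √8; ℓ=2 ⇒ convergent index 1
i=0: a=2 ⇒ p=2, q=1
i=1: a=1 ⇒ p=3, q=1
→ (3, 1).  Check: 3²=9, 8·1²=8, difference 1.
(3+1√8)^2 = 17 + 6√8
(3+1√8)^3 = 99 + 35√8
(3+1√8)^4 = 577 + 204√8

3 1
17 6
99 35
577 204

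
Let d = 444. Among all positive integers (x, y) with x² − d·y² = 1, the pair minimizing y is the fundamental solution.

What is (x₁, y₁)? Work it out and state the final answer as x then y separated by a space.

√444 → a₀=21, period (14,42); ℓ=2 even so k=1
k=0  a_k=21  p_k/q_k = 21/1
k=1  a_k=14  p_k/q_k = 295/14
fundamental: x₁=295, y₁=14  (since 87025 − 444·196 = 1)

295 14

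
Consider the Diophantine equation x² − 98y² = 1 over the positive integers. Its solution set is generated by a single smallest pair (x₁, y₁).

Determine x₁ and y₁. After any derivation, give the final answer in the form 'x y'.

99 10

[9; 1,8,1,18] for √98; ℓ=4 ⇒ convergent index 3
i=0: a=9 ⇒ p=9, q=1
i=1: a=1 ⇒ p=10, q=1
i=2: a=8 ⇒ p=89, q=9
i=3: a=1 ⇒ p=99, q=10
fundamental: x₁=99, y₁=10  (since 9801 − 98·100 = 1)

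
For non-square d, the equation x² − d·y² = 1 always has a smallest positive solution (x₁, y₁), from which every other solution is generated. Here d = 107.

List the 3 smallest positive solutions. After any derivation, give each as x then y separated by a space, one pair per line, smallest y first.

[10; 2,1,9,1,2,20] for √107; ℓ=6 ⇒ convergent index 5
k=0  a_k=10  p_k/q_k = 10/1
k=1  a_k=2  p_k/q_k = 21/2
k=2  a_k=1  p_k/q_k = 31/3
…
k=4  a_k=1  p_k/q_k = 331/32
k=5  a_k=2  p_k/q_k = 962/93
→ (962, 93).  Check: 962²=925444, 107·93²=925443, difference 1.
(962+93√107)^2 = 1850887 + 178932√107
(962+93√107)^3 = 3561105626 + 344265075√107

962 93
1850887 178932
3561105626 344265075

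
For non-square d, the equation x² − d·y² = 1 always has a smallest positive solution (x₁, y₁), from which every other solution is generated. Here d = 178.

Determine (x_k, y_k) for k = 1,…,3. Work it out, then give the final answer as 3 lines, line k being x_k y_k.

d=178: √d = [13; 2,1,12,1,2,26] (ℓ=6, even), read p_5/q_5
k=0  a_k=13  p_k/q_k = 13/1
k=1  a_k=2  p_k/q_k = 27/2
k=2  a_k=1  p_k/q_k = 40/3
…
k=4  a_k=1  p_k/q_k = 547/41
k=5  a_k=2  p_k/q_k = 1601/120
→ (1601, 120).  Check: 1601²=2563201, 178·120²=2563200, difference 1.
n=2: (1601,120)∘(1601,120) = (1601·1601+178·120·120, 1601·120+120·1601) = (5126401,384240)
n=3: (5126401,384240)∘(1601,120) = (1601·5126401+178·120·384240, 1601·384240+120·5126401) = (16414734401,1230336360)

1601 120
5126401 384240
16414734401 1230336360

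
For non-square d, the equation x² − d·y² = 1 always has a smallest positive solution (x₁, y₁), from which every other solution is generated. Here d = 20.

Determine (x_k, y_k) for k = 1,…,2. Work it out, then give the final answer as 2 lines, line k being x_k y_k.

√20 → a₀=4, period (2,8); ℓ=2 even so k=1
a_0=4:  p_0=4·1+0=4,  q_0=4·0+1=1
a_1=2:  p_1=2·4+1=9,  q_1=2·1+0=2
(x₁, y₁) = (9, 2);  9² − 20·2² = 1 ✓
(x_2, y_2) = (9·9 + 20·2·2, 9·2 + 2·9) = (161, 36)

9 2
161 36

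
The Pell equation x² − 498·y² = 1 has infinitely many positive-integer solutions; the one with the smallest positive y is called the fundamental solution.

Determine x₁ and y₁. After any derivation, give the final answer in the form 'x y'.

179777 8056

√498 = [22; 3,6,22,6,3,44, …], period ℓ=6 (even) → k=5
i=0: a=22 ⇒ p=22, q=1
…
i=2: a=6 ⇒ p=424, q=19
i=3: a=22 ⇒ p=9395, q=421
i=4: a=6 ⇒ p=56794, q=2545
i=5: a=3 ⇒ p=179777, q=8056
→ (179777, 8056).  Check: 179777²=32319769729, 498·8056²=32319769728, difference 1.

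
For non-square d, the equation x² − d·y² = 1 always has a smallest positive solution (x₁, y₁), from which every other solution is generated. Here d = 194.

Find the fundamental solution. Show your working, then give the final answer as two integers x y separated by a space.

√194 = [13; 1,12,1,26, …], period ℓ=4 (even) → k=3
i=0: a=13 ⇒ p=13, q=1
i=1: a=1 ⇒ p=14, q=1
i=2: a=12 ⇒ p=181, q=13
i=3: a=1 ⇒ p=195, q=14
(x₁, y₁) = (195, 14);  195² − 194·14² = 1 ✓

195 14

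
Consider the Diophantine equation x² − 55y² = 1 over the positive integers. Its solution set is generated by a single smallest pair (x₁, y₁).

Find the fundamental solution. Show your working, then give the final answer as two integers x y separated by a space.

√55 = [7; 2,2,2,14, …], period ℓ=4 (even) → k=3
a_0=7:  p_0=7·1+0=7,  q_0=7·0+1=1
…
a_2=2:  p_2=2·15+7=37,  q_2=2·2+1=5
a_3=2:  p_3=2·37+15=89,  q_3=2·5+2=12
→ (89, 12).  Check: 89²=7921, 55·12²=7920, difference 1.

89 12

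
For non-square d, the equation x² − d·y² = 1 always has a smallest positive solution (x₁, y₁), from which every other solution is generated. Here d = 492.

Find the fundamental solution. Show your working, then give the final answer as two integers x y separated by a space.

d=492: √d = [22; 5,1,1,10,1,1,5,44] (ℓ=8, even), read p_7/q_7
a_0=22:  p_0=22·1+0=22,  q_0=22·0+1=1
a_1=5:  p_1=5·22+1=111,  q_1=5·1+0=5
a_2=1:  p_2=1·111+22=133,  q_2=1·5+1=6
…
a_5=1:  p_5=1·2573+244=2817,  q_5=1·116+11=127
a_6=1:  p_6=1·2817+2573=5390,  q_6=1·127+116=243
a_7=5:  p_7=5·5390+2817=29767,  q_7=5·243+127=1342
(x₁, y₁) = (29767, 1342);  29767² − 492·1342² = 1 ✓

29767 1342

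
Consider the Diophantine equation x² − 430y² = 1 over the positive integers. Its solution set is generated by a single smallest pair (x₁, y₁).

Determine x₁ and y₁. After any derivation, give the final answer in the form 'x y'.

d=430: √d = [20; 1,2,1,3,1,…,2,1,40] (ℓ=14, even), read p_13/q_13
step 0: (20, 1)  from 20·(1,0) + (0,1)
…
step 10: (599138, 28893)  from 3·(155233,7486) + (133439,6435)
…
step 12: (2107880, 101651)  from 2·(754371,36379) + (599138,28893)
step 13: (2862251, 138030)  from 1·(2107880,101651) + (754371,36379)
fundamental: x₁=2862251, y₁=138030  (since 8192480787001 − 430·19052280900 = 1)

2862251 138030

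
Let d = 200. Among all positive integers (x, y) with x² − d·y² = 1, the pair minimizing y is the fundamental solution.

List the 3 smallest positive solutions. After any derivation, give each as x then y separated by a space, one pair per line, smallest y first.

99 7
19601 1386
3880899 274421

d=200: √d = [14; 7,28] (ℓ=2, even), read p_1/q_1
k=0  a_k=14  p_k/q_k = 14/1
k=1  a_k=7  p_k/q_k = 99/7
fundamental: x₁=99, y₁=7  (since 9801 − 200·49 = 1)
(x_2, y_2) = (99·99 + 200·7·7, 99·7 + 7·99) = (19601, 1386)
(x_3, y_3) = (99·19601 + 200·7·1386, 99·1386 + 7·19601) = (3880899, 274421)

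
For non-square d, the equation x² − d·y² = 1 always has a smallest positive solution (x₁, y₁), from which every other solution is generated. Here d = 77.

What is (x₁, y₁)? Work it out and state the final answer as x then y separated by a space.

351 40

d=77: √d = [8; 1,3,2,3,1,16] (ℓ=6, even), read p_5/q_5
i=0: a=8 ⇒ p=8, q=1
…
i=4: a=3 ⇒ p=272, q=31
i=5: a=1 ⇒ p=351, q=40
(x₁, y₁) = (351, 40);  351² − 77·40² = 1 ✓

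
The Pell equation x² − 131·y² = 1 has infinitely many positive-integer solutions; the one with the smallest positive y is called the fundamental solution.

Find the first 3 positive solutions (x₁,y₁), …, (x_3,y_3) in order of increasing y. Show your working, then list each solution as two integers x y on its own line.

√131 → a₀=11, period (2,4,11,4,2,22); ℓ=6 even so k=5
a_0=11:  p_0=11·1+0=11,  q_0=11·0+1=1
a_1=2:  p_1=2·11+1=23,  q_1=2·1+0=2
a_2=4:  p_2=4·23+11=103,  q_2=4·2+1=9
a_3=11:  p_3=11·103+23=1156,  q_3=11·9+2=101
a_4=4:  p_4=4·1156+103=4727,  q_4=4·101+9=413
a_5=2:  p_5=2·4727+1156=10610,  q_5=2·413+101=927
fundamental: x₁=10610, y₁=927  (since 112572100 − 131·859329 = 1)
k=2:  x_2 = 10610·10610+131·927·927 = 225144199,  y_2 = 10610·927+927·10610 = 19670940
k=3:  x_3 = 10610·225144199+131·927·19670940 = 4777559892170,  y_3 = 10610·19670940+927·225144199 = 417417345873

10610 927
225144199 19670940
4777559892170 417417345873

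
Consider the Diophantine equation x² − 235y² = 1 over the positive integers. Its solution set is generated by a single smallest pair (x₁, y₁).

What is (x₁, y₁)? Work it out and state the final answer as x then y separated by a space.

46 3

d=235: √d = [15; 3,30] (ℓ=2, even), read p_1/q_1
k=0  a_k=15  p_k/q_k = 15/1
k=1  a_k=3  p_k/q_k = 46/3
fundamental: x₁=46, y₁=3  (since 2116 − 235·9 = 1)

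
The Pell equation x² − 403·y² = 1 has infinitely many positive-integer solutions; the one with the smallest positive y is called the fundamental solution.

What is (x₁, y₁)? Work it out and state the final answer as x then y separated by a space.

669878 33369

√403 = [20; 13,2,1,3,1,3,1,2,13,40, …], period ℓ=10 (even) → k=9
k=0  a_k=20  p_k/q_k = 20/1
k=1  a_k=13  p_k/q_k = 261/13
k=2  a_k=2  p_k/q_k = 542/27
k=3  a_k=1  p_k/q_k = 803/40
k=4  a_k=3  p_k/q_k = 2951/147
k=5  a_k=1  p_k/q_k = 3754/187
k=6  a_k=3  p_k/q_k = 14213/708
k=7  a_k=1  p_k/q_k = 17967/895
k=8  a_k=2  p_k/q_k = 50147/2498
k=9  a_k=13  p_k/q_k = 669878/33369
fundamental: x₁=669878, y₁=33369  (since 448736534884 − 403·1113490161 = 1)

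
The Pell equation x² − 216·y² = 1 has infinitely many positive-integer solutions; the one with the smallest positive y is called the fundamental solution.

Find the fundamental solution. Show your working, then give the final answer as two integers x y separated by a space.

485 33

√216 → a₀=14, period (1,2,3,2,1,28); ℓ=6 even so k=5
k=0  a_k=14  p_k/q_k = 14/1
k=1  a_k=1  p_k/q_k = 15/1
…
k=4  a_k=2  p_k/q_k = 338/23
k=5  a_k=1  p_k/q_k = 485/33
→ (485, 33).  Check: 485²=235225, 216·33²=235224, difference 1.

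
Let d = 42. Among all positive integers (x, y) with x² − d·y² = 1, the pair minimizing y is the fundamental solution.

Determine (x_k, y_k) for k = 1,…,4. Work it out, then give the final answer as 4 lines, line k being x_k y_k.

[6; 2,12] for √42; ℓ=2 ⇒ convergent index 1
a_0=6:  p_0=6·1+0=6,  q_0=6·0+1=1
a_1=2:  p_1=2·6+1=13,  q_1=2·1+0=2
fundamental: x₁=13, y₁=2  (since 169 − 42·4 = 1)
(x_2, y_2) = (13·13 + 42·2·2, 13·2 + 2·13) = (337, 52)
(x_3, y_3) = (13·337 + 42·2·52, 13·52 + 2·337) = (8749, 1350)
(x_4, y_4) = (13·8749 + 42·2·1350, 13·1350 + 2·8749) = (227137, 35048)

13 2
337 52
8749 1350
227137 35048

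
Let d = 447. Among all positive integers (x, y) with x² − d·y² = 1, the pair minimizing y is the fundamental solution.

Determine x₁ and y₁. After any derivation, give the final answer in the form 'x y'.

√447 = [21; 7,42, …], period ℓ=2 (even) → k=1
step 0: (21, 1)  from 21·(1,0) + (0,1)
step 1: (148, 7)  from 7·(21,1) + (1,0)
→ (148, 7).  Check: 148²=21904, 447·7²=21903, difference 1.

148 7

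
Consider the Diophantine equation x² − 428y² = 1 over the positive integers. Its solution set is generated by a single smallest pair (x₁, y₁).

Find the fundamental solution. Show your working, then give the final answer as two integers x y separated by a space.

[20; 1,2,4,1,5,10,5,1,4,2,1,40] for √428; ℓ=12 ⇒ convergent index 11
step 0: (20, 1)  from 20·(1,0) + (0,1)
step 1: (21, 1)  from 1·(20,1) + (1,0)
step 2: (62, 3)  from 2·(21,1) + (20,1)
step 3: (269, 13)  from 4·(62,3) + (21,1)
…
step 5: (1924, 93)  from 5·(331,16) + (269,13)
…
step 7: (99779, 4823)  from 5·(19571,946) + (1924,93)
…
step 10: (1273708, 61567)  from 2·(577179,27899) + (119350,5769)
step 11: (1850887, 89466)  from 1·(1273708,61567) + (577179,27899)
(x₁, y₁) = (1850887, 89466);  1850887² − 428·89466² = 1 ✓

1850887 89466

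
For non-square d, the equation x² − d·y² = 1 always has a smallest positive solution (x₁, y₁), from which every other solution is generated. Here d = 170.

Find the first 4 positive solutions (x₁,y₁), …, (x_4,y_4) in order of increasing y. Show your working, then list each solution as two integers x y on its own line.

[13; 26] for √170; ℓ=1 ⇒ convergent index 1
i=0: a=13 ⇒ p=13, q=1
i=1: a=26 ⇒ p=339, q=26
(x₁, y₁) = (339, 26);  339² − 170·26² = 1 ✓
(339+26√170)^2 = 229841 + 17628√170
(339+26√170)^3 = 155831859 + 11951758√170
(339+26√170)^4 = 105653770561 + 8103274296√170

339 26
229841 17628
155831859 11951758
105653770561 8103274296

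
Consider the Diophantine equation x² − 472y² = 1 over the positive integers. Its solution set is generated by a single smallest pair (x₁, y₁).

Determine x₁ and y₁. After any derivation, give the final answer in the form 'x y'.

306917 14127

√472 → a₀=21, period (1,2,1,1,1,…,2,1,42); ℓ=14 even so k=13
step 0: (21, 1)  from 21·(1,0) + (0,1)
…
step 3: (87, 4)  from 1·(65,3) + (22,1)
step 4: (152, 7)  from 1·(87,4) + (65,3)
step 5: (239, 11)  from 1·(152,7) + (87,4)
…
step 7: (5779, 266)  from 5·(1108,51) + (239,11)
…
step 12: (222687, 10250)  from 2·(84230,3877) + (54227,2496)
step 13: (306917, 14127)  from 1·(222687,10250) + (84230,3877)
→ (306917, 14127).  Check: 306917²=94198044889, 472·14127²=94198044888, difference 1.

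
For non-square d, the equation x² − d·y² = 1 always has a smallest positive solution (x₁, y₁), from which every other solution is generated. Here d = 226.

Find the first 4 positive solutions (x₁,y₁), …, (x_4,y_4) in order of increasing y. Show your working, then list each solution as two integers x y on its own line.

[15; 30] for √226; ℓ=1 ⇒ convergent index 1
k=0  a_k=15  p_k/q_k = 15/1
k=1  a_k=30  p_k/q_k = 451/30
fundamental: x₁=451, y₁=30  (since 203401 − 226·900 = 1)
(x_2, y_2) = (451·451 + 226·30·30, 451·30 + 30·451) = (406801, 27060)
(x_3, y_3) = (451·406801 + 226·30·27060, 451·27060 + 30·406801) = (366934051, 24408090)
(x_4, y_4) = (451·366934051 + 226·30·24408090, 451·24408090 + 30·366934051) = (330974107201, 22016070120)

451 30
406801 27060
366934051 24408090
330974107201 22016070120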